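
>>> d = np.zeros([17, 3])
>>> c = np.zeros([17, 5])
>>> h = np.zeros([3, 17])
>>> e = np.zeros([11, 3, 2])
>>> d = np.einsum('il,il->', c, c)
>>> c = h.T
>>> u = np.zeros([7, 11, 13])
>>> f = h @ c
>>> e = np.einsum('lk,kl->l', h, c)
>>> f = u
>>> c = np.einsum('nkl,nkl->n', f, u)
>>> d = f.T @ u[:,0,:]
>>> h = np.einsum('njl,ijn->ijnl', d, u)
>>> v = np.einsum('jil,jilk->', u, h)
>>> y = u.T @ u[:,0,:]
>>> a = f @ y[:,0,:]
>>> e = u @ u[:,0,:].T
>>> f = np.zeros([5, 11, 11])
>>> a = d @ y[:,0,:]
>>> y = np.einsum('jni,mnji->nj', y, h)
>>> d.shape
(13, 11, 13)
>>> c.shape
(7,)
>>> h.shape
(7, 11, 13, 13)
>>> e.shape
(7, 11, 7)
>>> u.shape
(7, 11, 13)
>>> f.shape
(5, 11, 11)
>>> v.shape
()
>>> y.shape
(11, 13)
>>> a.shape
(13, 11, 13)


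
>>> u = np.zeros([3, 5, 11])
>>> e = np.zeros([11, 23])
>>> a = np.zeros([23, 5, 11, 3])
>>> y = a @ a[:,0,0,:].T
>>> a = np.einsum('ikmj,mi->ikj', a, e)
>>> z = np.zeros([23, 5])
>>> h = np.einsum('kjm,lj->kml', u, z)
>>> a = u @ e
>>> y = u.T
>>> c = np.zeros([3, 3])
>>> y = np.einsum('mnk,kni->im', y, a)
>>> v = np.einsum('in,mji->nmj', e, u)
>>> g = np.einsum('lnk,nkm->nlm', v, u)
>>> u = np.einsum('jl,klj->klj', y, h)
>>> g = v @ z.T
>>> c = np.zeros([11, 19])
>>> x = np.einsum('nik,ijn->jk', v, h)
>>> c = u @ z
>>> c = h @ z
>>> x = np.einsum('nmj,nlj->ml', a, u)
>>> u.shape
(3, 11, 23)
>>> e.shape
(11, 23)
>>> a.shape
(3, 5, 23)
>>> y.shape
(23, 11)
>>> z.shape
(23, 5)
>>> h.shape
(3, 11, 23)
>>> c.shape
(3, 11, 5)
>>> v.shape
(23, 3, 5)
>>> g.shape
(23, 3, 23)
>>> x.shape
(5, 11)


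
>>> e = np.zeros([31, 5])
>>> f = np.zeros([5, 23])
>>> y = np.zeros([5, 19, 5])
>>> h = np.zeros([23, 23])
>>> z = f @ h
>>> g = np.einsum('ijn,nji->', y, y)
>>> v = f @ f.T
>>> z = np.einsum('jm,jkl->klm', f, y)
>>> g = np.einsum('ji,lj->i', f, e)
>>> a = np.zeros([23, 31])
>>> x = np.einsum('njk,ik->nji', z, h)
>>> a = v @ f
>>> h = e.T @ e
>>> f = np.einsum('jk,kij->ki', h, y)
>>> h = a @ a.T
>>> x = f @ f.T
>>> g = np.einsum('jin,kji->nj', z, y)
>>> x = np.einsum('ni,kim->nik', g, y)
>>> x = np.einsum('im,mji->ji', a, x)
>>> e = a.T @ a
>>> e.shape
(23, 23)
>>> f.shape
(5, 19)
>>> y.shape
(5, 19, 5)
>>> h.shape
(5, 5)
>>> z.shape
(19, 5, 23)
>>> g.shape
(23, 19)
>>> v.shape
(5, 5)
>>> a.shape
(5, 23)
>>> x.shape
(19, 5)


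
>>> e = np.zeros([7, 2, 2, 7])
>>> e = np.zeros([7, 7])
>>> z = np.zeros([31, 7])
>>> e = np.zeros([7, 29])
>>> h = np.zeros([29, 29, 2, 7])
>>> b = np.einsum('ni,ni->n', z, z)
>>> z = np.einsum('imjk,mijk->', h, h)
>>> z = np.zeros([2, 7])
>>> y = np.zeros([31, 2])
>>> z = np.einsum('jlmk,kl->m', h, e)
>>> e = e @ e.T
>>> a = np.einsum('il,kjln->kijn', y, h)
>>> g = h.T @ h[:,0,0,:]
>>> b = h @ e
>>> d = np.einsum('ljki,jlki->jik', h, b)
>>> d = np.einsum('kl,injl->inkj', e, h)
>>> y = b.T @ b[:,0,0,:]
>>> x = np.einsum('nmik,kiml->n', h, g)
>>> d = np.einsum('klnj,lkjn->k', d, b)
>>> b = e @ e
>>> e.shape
(7, 7)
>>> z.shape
(2,)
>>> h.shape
(29, 29, 2, 7)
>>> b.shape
(7, 7)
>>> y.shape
(7, 2, 29, 7)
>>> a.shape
(29, 31, 29, 7)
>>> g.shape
(7, 2, 29, 7)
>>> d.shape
(29,)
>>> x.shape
(29,)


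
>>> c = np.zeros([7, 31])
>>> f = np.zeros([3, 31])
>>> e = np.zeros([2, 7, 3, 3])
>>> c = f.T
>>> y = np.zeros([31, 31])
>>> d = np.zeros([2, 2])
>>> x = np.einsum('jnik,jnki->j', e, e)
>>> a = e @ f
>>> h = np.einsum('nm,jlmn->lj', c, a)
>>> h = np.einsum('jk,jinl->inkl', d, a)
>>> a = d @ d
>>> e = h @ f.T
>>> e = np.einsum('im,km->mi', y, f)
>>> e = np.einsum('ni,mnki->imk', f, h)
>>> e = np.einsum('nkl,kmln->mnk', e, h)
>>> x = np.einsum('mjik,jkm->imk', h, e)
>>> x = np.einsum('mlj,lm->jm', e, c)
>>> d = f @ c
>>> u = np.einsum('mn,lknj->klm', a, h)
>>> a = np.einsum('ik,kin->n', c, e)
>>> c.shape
(31, 3)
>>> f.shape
(3, 31)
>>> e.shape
(3, 31, 7)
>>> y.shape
(31, 31)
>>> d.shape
(3, 3)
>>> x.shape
(7, 3)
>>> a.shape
(7,)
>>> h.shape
(7, 3, 2, 31)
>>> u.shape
(3, 7, 2)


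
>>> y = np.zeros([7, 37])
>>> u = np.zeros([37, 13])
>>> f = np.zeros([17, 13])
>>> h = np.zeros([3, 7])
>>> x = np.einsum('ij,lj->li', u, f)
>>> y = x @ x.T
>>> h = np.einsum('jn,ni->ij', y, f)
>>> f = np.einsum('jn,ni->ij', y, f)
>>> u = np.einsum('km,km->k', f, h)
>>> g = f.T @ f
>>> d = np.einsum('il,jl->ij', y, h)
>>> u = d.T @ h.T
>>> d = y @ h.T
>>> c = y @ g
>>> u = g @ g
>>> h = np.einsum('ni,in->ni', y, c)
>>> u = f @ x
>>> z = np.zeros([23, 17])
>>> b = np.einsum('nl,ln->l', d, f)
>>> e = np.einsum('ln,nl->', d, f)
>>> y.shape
(17, 17)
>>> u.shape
(13, 37)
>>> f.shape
(13, 17)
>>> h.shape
(17, 17)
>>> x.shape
(17, 37)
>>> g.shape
(17, 17)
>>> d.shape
(17, 13)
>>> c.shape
(17, 17)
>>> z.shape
(23, 17)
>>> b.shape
(13,)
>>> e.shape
()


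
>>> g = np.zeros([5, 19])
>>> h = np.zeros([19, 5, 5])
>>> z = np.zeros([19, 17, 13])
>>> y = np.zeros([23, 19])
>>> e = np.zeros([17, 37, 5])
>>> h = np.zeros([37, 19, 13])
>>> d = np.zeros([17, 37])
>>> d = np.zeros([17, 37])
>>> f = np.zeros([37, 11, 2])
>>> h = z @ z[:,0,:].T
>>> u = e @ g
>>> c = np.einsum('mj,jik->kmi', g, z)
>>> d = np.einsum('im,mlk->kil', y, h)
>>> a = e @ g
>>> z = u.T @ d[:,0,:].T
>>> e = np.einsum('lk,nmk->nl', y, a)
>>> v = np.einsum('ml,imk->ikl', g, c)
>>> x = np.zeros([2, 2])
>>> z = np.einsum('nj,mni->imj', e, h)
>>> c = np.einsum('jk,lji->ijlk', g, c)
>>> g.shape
(5, 19)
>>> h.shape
(19, 17, 19)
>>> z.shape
(19, 19, 23)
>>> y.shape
(23, 19)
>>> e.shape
(17, 23)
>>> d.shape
(19, 23, 17)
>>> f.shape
(37, 11, 2)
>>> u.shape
(17, 37, 19)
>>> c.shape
(17, 5, 13, 19)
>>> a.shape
(17, 37, 19)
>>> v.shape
(13, 17, 19)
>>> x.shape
(2, 2)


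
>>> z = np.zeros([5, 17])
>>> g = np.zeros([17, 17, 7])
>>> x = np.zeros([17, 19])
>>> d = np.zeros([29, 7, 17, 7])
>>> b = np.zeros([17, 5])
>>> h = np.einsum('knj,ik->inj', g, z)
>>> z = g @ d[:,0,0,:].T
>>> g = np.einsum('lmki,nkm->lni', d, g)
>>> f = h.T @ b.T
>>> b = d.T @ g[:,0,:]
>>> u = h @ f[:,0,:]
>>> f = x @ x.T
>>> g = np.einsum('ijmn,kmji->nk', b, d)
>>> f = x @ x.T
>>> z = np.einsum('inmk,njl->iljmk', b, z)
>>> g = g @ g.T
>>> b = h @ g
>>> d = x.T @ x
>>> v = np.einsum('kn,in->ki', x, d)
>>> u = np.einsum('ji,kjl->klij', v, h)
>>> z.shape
(7, 29, 17, 7, 7)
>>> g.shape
(7, 7)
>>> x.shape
(17, 19)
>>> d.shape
(19, 19)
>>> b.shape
(5, 17, 7)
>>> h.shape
(5, 17, 7)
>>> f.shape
(17, 17)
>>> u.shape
(5, 7, 19, 17)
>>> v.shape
(17, 19)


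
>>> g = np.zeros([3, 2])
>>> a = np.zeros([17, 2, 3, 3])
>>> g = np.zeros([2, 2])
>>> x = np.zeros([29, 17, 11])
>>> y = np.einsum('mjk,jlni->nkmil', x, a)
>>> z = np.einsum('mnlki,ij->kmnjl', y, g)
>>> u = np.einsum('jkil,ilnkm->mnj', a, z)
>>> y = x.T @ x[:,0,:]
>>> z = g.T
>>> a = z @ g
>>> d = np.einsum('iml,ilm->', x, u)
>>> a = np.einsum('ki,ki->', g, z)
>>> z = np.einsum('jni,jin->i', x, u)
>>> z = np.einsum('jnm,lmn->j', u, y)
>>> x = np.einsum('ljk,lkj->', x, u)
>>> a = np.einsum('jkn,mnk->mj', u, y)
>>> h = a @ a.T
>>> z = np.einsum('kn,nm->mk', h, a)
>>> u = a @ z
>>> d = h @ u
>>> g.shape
(2, 2)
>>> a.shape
(11, 29)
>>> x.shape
()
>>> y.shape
(11, 17, 11)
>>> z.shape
(29, 11)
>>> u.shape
(11, 11)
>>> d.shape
(11, 11)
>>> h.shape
(11, 11)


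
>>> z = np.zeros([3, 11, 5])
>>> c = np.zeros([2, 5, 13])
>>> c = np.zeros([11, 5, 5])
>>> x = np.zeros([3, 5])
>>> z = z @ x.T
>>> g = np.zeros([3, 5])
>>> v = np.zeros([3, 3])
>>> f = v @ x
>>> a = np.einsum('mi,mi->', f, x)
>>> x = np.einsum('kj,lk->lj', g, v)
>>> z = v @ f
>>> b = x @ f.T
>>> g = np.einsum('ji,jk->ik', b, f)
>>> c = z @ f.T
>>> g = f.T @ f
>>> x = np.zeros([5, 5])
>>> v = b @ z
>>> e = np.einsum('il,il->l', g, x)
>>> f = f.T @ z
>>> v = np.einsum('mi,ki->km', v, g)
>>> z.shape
(3, 5)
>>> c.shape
(3, 3)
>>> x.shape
(5, 5)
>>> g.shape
(5, 5)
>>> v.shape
(5, 3)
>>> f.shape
(5, 5)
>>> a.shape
()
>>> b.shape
(3, 3)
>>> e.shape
(5,)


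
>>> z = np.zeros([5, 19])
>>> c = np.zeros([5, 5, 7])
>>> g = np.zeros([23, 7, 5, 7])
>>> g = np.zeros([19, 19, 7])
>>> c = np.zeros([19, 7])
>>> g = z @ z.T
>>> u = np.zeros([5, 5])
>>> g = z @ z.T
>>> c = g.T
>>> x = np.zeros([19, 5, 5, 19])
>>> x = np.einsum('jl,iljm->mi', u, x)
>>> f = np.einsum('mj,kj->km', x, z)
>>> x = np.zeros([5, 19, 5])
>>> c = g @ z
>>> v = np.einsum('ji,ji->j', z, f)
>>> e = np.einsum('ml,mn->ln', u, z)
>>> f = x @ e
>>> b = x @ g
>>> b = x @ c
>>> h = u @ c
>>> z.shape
(5, 19)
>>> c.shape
(5, 19)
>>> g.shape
(5, 5)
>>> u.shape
(5, 5)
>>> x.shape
(5, 19, 5)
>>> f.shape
(5, 19, 19)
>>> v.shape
(5,)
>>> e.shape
(5, 19)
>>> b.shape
(5, 19, 19)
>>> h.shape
(5, 19)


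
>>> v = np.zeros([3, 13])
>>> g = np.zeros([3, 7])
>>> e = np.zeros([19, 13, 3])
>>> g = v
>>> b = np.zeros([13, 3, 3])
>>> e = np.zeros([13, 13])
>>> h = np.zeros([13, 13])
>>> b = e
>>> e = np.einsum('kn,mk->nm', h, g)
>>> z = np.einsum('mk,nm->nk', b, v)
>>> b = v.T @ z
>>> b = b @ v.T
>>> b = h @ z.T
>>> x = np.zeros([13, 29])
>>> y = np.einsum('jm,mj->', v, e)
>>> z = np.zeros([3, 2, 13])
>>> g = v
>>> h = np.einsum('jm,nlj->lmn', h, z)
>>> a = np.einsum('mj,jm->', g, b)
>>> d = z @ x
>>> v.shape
(3, 13)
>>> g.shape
(3, 13)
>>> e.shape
(13, 3)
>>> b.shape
(13, 3)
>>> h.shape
(2, 13, 3)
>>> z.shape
(3, 2, 13)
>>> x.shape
(13, 29)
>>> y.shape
()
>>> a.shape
()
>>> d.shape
(3, 2, 29)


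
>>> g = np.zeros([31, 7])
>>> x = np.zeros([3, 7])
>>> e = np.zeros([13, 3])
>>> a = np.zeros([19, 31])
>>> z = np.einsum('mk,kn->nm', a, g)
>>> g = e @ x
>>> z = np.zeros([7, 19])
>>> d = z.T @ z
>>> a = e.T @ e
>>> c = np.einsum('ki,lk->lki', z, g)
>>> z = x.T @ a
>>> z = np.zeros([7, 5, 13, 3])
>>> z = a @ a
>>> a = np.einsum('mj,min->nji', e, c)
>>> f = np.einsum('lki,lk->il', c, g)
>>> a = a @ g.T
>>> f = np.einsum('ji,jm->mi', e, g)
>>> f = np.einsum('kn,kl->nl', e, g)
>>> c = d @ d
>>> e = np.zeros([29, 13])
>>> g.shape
(13, 7)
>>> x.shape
(3, 7)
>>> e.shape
(29, 13)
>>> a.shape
(19, 3, 13)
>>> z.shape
(3, 3)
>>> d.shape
(19, 19)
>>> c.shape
(19, 19)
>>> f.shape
(3, 7)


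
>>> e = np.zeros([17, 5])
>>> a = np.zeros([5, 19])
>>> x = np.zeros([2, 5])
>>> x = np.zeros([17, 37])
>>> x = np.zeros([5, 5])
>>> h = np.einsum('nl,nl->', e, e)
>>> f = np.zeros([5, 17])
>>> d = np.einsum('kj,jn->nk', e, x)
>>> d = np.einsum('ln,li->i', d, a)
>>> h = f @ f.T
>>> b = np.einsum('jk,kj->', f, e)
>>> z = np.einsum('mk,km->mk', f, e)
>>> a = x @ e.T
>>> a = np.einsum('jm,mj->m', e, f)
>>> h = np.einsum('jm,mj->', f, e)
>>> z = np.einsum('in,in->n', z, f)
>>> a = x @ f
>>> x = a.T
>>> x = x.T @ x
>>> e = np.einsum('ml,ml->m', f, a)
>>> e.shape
(5,)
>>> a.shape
(5, 17)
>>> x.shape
(5, 5)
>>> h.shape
()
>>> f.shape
(5, 17)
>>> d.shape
(19,)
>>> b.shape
()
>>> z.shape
(17,)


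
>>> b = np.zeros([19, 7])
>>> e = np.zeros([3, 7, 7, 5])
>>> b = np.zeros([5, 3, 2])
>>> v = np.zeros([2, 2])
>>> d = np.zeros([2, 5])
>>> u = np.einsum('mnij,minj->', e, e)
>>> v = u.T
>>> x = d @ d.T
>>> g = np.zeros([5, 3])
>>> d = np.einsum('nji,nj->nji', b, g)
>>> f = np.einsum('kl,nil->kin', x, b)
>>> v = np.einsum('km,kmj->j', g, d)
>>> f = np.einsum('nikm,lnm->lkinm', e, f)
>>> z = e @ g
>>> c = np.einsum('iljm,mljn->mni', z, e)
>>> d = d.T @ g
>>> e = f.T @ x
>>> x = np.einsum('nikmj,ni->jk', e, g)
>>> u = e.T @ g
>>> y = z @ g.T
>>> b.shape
(5, 3, 2)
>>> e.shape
(5, 3, 7, 7, 2)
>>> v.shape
(2,)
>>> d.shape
(2, 3, 3)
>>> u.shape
(2, 7, 7, 3, 3)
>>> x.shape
(2, 7)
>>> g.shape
(5, 3)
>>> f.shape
(2, 7, 7, 3, 5)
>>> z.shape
(3, 7, 7, 3)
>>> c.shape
(3, 5, 3)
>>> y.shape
(3, 7, 7, 5)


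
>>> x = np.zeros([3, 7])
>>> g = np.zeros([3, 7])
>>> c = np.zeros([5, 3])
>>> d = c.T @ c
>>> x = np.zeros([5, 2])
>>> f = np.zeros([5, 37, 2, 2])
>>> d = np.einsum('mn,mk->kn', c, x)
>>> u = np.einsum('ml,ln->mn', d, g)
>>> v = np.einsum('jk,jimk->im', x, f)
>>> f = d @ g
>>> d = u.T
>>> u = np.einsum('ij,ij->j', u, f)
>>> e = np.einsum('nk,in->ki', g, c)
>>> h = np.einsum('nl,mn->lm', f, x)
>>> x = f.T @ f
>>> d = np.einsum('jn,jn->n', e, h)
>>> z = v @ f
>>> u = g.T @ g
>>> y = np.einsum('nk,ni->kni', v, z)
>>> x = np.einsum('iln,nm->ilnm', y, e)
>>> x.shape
(2, 37, 7, 5)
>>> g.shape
(3, 7)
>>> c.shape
(5, 3)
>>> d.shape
(5,)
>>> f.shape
(2, 7)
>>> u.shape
(7, 7)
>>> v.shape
(37, 2)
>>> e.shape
(7, 5)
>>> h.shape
(7, 5)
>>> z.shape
(37, 7)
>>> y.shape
(2, 37, 7)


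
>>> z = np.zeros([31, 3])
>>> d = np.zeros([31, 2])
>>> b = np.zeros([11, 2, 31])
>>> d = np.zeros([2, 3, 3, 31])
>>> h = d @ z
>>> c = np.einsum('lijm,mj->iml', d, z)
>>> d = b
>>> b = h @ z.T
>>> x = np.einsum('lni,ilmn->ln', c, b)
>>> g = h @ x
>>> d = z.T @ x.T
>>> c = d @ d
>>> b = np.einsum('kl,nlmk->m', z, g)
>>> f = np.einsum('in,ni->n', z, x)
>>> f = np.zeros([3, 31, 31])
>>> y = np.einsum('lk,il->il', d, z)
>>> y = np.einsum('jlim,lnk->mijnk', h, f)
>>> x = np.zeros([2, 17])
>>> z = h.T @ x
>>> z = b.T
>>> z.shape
(3,)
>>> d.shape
(3, 3)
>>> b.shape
(3,)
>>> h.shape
(2, 3, 3, 3)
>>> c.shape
(3, 3)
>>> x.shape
(2, 17)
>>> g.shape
(2, 3, 3, 31)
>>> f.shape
(3, 31, 31)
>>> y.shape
(3, 3, 2, 31, 31)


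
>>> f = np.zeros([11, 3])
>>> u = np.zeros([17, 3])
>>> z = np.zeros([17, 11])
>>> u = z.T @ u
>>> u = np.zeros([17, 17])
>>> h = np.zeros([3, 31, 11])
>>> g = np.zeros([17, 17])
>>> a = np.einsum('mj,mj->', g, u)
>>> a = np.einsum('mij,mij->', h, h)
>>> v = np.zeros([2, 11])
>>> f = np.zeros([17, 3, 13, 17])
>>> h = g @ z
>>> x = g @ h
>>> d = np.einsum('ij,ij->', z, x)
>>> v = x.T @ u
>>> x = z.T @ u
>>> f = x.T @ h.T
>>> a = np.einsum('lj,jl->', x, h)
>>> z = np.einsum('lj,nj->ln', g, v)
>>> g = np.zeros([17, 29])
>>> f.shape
(17, 17)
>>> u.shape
(17, 17)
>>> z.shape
(17, 11)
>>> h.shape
(17, 11)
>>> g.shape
(17, 29)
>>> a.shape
()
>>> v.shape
(11, 17)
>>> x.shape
(11, 17)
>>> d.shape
()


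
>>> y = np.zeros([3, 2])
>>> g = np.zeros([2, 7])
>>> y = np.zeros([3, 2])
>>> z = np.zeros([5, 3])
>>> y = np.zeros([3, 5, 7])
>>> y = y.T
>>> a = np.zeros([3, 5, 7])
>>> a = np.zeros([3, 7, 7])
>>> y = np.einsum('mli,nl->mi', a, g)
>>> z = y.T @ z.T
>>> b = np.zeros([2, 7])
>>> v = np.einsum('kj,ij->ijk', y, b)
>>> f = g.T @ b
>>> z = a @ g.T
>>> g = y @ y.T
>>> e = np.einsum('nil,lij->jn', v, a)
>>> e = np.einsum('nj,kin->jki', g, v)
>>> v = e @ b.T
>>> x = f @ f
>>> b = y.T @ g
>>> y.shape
(3, 7)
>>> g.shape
(3, 3)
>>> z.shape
(3, 7, 2)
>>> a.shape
(3, 7, 7)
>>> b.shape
(7, 3)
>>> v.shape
(3, 2, 2)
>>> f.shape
(7, 7)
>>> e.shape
(3, 2, 7)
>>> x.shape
(7, 7)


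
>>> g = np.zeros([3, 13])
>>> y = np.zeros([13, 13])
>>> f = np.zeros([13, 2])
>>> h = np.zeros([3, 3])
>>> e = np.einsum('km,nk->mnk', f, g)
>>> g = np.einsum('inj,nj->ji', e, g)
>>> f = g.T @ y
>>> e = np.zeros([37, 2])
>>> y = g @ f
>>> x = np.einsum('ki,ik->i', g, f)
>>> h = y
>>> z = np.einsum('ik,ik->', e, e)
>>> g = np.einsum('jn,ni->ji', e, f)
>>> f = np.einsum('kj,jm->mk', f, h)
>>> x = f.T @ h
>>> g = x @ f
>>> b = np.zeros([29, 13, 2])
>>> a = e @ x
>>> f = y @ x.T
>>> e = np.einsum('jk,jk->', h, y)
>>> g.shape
(2, 2)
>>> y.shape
(13, 13)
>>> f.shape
(13, 2)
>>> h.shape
(13, 13)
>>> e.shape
()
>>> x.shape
(2, 13)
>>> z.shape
()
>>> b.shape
(29, 13, 2)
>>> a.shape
(37, 13)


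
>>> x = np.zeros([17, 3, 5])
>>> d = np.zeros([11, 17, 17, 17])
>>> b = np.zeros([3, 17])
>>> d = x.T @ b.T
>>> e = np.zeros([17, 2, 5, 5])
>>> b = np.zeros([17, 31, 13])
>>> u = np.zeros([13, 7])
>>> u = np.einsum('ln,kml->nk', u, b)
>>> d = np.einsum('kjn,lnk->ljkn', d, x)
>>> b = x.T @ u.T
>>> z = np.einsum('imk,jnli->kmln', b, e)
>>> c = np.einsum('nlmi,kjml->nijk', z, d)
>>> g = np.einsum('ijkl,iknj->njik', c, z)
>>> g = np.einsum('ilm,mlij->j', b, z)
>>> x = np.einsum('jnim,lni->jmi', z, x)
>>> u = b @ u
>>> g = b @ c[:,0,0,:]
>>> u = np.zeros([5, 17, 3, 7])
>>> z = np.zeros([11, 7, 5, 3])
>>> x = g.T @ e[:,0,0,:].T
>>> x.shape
(17, 3, 17)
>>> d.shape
(17, 3, 5, 3)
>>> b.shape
(5, 3, 7)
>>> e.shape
(17, 2, 5, 5)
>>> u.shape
(5, 17, 3, 7)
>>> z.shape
(11, 7, 5, 3)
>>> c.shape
(7, 2, 3, 17)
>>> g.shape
(5, 3, 17)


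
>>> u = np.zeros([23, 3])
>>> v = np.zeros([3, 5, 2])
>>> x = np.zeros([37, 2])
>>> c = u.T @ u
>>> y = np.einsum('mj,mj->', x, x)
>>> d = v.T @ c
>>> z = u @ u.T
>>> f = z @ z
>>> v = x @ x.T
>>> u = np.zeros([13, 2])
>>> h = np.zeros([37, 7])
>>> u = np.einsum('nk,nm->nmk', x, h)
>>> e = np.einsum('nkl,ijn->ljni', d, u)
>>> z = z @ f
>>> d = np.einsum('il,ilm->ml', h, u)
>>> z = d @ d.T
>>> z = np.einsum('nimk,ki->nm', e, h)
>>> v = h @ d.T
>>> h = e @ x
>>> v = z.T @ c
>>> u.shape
(37, 7, 2)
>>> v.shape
(2, 3)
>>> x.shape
(37, 2)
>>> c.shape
(3, 3)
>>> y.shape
()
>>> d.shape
(2, 7)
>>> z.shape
(3, 2)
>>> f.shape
(23, 23)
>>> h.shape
(3, 7, 2, 2)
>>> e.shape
(3, 7, 2, 37)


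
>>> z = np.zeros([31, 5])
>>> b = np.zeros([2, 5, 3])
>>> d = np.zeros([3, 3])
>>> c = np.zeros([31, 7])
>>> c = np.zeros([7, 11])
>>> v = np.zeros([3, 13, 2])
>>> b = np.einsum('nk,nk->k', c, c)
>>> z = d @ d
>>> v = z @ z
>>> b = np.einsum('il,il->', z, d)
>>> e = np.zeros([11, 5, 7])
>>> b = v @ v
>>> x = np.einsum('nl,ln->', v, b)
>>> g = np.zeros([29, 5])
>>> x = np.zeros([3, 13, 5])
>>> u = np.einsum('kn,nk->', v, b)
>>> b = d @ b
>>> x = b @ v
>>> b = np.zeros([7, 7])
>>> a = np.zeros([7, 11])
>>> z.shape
(3, 3)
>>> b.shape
(7, 7)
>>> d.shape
(3, 3)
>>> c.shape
(7, 11)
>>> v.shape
(3, 3)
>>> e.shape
(11, 5, 7)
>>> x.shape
(3, 3)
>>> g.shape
(29, 5)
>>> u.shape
()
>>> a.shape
(7, 11)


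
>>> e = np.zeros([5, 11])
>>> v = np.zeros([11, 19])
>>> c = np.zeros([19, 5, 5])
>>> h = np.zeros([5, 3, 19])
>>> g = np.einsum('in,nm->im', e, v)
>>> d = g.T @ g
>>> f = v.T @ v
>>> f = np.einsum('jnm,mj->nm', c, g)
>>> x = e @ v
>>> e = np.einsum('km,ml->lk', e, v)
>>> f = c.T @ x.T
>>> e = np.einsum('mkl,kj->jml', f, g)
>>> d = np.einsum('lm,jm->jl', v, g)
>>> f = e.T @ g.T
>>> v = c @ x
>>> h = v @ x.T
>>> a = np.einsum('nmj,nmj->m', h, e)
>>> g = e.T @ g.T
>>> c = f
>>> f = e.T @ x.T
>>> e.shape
(19, 5, 5)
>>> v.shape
(19, 5, 19)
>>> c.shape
(5, 5, 5)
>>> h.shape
(19, 5, 5)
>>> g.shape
(5, 5, 5)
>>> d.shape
(5, 11)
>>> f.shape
(5, 5, 5)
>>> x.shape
(5, 19)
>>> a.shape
(5,)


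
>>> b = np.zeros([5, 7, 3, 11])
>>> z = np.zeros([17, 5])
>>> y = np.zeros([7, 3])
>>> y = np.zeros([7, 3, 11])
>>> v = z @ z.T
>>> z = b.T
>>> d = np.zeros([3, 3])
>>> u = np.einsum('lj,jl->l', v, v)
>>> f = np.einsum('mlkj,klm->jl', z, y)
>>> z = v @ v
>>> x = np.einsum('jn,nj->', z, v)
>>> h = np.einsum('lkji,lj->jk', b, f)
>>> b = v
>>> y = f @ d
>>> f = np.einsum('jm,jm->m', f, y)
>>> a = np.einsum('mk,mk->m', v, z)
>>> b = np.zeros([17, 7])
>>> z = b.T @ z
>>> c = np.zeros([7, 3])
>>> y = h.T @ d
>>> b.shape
(17, 7)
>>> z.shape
(7, 17)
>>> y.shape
(7, 3)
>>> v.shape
(17, 17)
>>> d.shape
(3, 3)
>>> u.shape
(17,)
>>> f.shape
(3,)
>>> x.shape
()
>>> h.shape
(3, 7)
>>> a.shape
(17,)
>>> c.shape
(7, 3)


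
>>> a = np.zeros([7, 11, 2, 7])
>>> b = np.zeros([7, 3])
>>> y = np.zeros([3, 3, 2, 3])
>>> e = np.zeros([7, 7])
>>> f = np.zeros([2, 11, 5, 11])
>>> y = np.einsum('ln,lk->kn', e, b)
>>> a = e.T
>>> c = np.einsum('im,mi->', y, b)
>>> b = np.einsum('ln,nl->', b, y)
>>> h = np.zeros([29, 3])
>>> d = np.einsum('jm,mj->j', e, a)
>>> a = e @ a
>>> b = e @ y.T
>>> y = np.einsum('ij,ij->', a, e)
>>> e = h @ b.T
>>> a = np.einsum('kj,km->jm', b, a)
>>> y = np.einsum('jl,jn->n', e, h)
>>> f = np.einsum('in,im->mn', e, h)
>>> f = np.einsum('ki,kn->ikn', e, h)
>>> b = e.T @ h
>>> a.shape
(3, 7)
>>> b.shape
(7, 3)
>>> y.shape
(3,)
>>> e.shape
(29, 7)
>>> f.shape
(7, 29, 3)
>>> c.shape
()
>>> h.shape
(29, 3)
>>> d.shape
(7,)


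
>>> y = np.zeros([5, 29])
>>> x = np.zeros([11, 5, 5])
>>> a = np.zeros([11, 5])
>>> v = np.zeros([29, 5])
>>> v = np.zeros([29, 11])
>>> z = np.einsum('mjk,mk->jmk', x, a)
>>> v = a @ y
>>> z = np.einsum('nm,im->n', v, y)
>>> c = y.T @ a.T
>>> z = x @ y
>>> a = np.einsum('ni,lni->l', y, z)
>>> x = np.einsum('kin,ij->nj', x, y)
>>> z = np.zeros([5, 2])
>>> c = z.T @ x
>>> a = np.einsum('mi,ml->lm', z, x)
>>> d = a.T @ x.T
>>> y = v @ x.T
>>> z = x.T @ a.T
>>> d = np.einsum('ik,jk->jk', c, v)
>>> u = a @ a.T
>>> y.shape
(11, 5)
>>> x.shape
(5, 29)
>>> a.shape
(29, 5)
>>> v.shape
(11, 29)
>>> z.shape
(29, 29)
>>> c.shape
(2, 29)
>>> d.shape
(11, 29)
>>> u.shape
(29, 29)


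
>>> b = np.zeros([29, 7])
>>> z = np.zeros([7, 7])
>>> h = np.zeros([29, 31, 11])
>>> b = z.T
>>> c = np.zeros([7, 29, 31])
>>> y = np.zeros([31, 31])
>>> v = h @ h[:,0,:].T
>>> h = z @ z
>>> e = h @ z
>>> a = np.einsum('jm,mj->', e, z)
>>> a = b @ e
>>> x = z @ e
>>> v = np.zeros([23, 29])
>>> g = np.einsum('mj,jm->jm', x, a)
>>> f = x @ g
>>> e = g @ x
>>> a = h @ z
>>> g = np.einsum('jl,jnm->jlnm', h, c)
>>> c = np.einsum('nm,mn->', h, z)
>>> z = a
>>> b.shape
(7, 7)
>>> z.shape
(7, 7)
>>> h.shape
(7, 7)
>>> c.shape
()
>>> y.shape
(31, 31)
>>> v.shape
(23, 29)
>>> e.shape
(7, 7)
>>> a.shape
(7, 7)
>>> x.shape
(7, 7)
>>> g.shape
(7, 7, 29, 31)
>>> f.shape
(7, 7)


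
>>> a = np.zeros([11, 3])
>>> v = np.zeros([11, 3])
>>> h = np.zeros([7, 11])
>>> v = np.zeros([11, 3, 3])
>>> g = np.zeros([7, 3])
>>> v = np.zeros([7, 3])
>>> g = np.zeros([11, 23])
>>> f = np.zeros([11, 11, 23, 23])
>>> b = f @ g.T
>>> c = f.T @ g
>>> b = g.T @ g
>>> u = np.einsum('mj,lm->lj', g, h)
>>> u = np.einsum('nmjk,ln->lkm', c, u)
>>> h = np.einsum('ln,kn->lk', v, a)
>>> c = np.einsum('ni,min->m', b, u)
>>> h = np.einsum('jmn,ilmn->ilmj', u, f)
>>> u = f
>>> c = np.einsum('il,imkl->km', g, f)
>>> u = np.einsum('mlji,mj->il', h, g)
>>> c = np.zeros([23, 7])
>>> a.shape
(11, 3)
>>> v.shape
(7, 3)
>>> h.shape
(11, 11, 23, 7)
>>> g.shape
(11, 23)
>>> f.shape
(11, 11, 23, 23)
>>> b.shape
(23, 23)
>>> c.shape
(23, 7)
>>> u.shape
(7, 11)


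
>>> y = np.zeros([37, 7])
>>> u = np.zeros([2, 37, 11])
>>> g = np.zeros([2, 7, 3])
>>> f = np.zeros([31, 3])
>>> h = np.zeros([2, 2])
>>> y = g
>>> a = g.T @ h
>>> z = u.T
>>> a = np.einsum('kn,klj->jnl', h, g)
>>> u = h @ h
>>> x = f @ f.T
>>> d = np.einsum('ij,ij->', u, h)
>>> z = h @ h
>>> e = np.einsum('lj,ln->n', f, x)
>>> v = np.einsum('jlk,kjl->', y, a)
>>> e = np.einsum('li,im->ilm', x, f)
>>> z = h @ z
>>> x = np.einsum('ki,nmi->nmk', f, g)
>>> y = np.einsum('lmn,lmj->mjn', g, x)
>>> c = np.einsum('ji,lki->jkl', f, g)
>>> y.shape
(7, 31, 3)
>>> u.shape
(2, 2)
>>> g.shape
(2, 7, 3)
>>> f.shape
(31, 3)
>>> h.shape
(2, 2)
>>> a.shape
(3, 2, 7)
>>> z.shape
(2, 2)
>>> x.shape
(2, 7, 31)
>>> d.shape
()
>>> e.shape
(31, 31, 3)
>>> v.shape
()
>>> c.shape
(31, 7, 2)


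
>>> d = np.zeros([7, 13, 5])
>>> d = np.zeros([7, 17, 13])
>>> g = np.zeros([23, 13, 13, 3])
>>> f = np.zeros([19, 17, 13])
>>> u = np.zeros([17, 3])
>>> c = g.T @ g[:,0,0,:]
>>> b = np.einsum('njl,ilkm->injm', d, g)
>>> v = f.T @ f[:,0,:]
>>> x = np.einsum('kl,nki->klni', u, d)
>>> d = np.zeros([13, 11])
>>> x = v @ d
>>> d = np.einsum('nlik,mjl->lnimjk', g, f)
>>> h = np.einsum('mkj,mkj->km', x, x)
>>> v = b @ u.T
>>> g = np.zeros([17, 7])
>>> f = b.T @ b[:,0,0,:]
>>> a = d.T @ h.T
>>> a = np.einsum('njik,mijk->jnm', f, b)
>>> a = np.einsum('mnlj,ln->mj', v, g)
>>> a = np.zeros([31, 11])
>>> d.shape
(13, 23, 13, 19, 17, 3)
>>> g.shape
(17, 7)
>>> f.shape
(3, 17, 7, 3)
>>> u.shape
(17, 3)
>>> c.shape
(3, 13, 13, 3)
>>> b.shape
(23, 7, 17, 3)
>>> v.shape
(23, 7, 17, 17)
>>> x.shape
(13, 17, 11)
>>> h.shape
(17, 13)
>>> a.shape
(31, 11)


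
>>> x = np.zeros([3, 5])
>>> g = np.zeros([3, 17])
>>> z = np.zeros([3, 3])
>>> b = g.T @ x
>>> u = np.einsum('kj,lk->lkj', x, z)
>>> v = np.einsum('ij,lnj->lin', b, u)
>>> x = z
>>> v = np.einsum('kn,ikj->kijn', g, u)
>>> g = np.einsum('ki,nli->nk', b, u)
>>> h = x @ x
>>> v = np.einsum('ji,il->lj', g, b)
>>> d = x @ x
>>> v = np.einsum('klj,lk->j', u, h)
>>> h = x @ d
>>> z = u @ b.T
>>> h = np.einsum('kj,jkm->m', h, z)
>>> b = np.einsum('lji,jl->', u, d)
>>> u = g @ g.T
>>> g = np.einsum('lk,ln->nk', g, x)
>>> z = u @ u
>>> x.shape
(3, 3)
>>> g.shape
(3, 17)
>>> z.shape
(3, 3)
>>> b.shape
()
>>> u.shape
(3, 3)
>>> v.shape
(5,)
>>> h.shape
(17,)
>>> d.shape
(3, 3)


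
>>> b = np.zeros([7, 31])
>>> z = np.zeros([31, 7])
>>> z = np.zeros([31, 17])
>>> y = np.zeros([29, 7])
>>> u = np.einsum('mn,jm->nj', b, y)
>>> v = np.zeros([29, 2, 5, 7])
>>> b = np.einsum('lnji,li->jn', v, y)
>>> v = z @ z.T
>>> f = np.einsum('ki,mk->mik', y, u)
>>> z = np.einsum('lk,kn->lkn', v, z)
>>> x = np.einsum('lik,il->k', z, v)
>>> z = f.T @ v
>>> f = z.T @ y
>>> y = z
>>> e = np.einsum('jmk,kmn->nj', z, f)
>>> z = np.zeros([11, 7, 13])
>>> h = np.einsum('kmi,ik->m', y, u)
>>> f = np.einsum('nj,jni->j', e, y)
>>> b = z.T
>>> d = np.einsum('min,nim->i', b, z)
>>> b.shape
(13, 7, 11)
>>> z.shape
(11, 7, 13)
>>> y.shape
(29, 7, 31)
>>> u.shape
(31, 29)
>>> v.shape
(31, 31)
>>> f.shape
(29,)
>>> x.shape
(17,)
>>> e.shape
(7, 29)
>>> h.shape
(7,)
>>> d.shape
(7,)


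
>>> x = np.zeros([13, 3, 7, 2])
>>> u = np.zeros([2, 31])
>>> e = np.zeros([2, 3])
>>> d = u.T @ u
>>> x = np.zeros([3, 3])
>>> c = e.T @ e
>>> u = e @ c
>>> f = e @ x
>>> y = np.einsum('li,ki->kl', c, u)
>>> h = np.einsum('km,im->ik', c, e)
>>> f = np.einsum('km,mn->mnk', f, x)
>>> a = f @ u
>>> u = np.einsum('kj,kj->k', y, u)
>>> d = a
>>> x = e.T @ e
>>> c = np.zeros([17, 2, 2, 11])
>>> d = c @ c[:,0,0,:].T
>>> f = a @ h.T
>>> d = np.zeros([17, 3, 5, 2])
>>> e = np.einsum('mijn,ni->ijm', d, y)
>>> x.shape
(3, 3)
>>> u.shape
(2,)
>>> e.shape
(3, 5, 17)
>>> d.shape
(17, 3, 5, 2)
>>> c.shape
(17, 2, 2, 11)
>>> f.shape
(3, 3, 2)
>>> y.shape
(2, 3)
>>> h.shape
(2, 3)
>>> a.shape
(3, 3, 3)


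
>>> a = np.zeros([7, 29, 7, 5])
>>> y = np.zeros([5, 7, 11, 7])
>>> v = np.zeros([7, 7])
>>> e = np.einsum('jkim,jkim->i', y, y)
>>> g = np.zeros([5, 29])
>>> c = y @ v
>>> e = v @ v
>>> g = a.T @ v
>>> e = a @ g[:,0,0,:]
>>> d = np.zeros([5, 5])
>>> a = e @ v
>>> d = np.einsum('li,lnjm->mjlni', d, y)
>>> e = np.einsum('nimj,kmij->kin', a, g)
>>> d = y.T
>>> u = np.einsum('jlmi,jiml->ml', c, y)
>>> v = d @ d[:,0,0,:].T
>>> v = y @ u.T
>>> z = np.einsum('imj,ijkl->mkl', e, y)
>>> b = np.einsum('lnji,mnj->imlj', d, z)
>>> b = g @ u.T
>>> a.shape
(7, 29, 7, 7)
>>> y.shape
(5, 7, 11, 7)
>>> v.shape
(5, 7, 11, 11)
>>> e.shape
(5, 29, 7)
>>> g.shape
(5, 7, 29, 7)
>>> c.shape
(5, 7, 11, 7)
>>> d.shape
(7, 11, 7, 5)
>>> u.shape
(11, 7)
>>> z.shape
(29, 11, 7)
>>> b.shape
(5, 7, 29, 11)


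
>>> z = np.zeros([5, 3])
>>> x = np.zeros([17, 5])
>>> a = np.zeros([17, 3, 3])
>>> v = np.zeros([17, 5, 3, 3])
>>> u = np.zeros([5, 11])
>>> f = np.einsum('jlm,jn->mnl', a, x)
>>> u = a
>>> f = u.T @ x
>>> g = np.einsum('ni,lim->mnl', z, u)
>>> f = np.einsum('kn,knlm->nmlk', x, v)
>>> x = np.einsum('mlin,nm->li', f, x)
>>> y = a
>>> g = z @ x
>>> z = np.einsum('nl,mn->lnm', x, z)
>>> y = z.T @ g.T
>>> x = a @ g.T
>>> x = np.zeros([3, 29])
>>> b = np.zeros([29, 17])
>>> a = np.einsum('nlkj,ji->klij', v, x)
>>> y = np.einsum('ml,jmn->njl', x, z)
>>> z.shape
(3, 3, 5)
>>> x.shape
(3, 29)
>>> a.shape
(3, 5, 29, 3)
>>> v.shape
(17, 5, 3, 3)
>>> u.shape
(17, 3, 3)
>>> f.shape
(5, 3, 3, 17)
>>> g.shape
(5, 3)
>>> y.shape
(5, 3, 29)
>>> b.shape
(29, 17)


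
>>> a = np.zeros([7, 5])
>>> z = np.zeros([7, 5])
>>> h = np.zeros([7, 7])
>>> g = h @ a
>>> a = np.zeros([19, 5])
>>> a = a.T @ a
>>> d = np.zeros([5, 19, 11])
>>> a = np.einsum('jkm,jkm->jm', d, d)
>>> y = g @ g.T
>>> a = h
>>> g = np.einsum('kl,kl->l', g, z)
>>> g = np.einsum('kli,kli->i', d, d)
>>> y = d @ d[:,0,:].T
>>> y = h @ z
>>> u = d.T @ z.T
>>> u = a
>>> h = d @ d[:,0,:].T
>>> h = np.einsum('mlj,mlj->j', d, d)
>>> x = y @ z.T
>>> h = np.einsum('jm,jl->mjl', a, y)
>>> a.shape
(7, 7)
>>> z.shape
(7, 5)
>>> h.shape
(7, 7, 5)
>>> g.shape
(11,)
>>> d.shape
(5, 19, 11)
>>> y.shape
(7, 5)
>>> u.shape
(7, 7)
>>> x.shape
(7, 7)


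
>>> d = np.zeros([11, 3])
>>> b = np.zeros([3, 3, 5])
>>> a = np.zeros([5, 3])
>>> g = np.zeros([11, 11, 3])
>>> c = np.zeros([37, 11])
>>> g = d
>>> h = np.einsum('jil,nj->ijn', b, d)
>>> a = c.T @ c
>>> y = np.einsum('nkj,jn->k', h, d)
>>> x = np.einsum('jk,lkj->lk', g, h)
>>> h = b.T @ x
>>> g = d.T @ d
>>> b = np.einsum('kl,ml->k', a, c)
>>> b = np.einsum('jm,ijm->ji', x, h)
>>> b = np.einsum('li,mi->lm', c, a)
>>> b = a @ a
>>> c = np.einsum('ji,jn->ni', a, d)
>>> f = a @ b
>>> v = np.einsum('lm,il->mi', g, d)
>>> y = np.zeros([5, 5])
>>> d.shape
(11, 3)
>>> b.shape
(11, 11)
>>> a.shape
(11, 11)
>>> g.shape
(3, 3)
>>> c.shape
(3, 11)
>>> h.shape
(5, 3, 3)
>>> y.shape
(5, 5)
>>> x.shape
(3, 3)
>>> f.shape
(11, 11)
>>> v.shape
(3, 11)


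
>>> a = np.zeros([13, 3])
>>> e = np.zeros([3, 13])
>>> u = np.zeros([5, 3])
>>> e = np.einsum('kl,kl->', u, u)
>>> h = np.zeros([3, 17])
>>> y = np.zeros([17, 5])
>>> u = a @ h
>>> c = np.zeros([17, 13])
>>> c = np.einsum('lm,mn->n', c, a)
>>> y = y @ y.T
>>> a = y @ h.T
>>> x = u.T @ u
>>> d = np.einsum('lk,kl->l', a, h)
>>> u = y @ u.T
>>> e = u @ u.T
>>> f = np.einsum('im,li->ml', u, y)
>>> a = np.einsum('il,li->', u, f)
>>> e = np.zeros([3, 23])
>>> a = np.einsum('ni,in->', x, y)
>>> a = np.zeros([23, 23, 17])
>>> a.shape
(23, 23, 17)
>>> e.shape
(3, 23)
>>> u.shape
(17, 13)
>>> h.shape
(3, 17)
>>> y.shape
(17, 17)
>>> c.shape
(3,)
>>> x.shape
(17, 17)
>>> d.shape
(17,)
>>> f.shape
(13, 17)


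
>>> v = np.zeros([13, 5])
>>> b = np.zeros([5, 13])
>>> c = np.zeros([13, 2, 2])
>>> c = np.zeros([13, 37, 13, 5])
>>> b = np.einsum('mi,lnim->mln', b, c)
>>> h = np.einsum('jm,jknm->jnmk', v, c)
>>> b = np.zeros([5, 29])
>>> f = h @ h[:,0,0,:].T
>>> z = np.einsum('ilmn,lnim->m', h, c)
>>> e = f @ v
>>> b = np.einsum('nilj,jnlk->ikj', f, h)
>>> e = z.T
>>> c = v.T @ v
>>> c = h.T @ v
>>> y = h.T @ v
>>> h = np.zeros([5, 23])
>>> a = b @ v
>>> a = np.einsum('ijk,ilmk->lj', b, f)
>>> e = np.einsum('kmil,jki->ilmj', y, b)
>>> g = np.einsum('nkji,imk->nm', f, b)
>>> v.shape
(13, 5)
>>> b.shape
(13, 37, 13)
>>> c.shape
(37, 5, 13, 5)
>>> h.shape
(5, 23)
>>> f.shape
(13, 13, 5, 13)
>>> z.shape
(5,)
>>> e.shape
(13, 5, 5, 13)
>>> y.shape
(37, 5, 13, 5)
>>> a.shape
(13, 37)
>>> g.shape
(13, 37)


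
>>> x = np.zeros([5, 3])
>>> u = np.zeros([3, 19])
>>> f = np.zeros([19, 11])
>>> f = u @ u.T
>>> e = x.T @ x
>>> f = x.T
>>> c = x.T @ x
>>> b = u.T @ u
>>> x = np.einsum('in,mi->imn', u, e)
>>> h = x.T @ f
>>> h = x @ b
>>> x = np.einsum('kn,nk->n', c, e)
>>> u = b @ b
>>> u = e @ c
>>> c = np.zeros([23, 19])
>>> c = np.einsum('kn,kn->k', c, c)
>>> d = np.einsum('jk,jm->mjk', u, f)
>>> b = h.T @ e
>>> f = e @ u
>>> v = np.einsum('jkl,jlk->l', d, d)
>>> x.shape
(3,)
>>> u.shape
(3, 3)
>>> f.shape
(3, 3)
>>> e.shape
(3, 3)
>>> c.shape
(23,)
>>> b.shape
(19, 3, 3)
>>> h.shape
(3, 3, 19)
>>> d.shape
(5, 3, 3)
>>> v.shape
(3,)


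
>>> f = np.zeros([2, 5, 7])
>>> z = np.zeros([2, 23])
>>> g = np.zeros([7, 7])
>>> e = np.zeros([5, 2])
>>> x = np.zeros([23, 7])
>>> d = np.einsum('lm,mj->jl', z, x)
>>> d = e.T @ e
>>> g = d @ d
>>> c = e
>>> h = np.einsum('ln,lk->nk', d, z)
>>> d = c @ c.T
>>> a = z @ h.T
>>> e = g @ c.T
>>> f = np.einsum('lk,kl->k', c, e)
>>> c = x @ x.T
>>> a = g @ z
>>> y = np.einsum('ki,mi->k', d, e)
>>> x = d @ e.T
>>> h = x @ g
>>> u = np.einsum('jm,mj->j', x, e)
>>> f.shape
(2,)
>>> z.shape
(2, 23)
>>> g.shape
(2, 2)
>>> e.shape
(2, 5)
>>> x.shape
(5, 2)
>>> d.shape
(5, 5)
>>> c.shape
(23, 23)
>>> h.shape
(5, 2)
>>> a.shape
(2, 23)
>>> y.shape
(5,)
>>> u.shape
(5,)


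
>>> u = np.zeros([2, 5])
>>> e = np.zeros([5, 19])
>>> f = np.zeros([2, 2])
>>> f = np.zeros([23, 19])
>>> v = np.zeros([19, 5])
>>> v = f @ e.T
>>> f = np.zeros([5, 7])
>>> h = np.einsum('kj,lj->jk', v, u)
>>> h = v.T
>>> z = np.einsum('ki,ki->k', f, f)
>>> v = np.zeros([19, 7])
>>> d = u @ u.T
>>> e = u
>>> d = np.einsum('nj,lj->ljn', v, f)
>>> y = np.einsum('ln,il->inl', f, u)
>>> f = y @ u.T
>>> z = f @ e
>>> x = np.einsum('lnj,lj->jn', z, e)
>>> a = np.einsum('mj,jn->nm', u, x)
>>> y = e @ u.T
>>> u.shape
(2, 5)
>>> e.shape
(2, 5)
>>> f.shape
(2, 7, 2)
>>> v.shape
(19, 7)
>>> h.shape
(5, 23)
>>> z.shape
(2, 7, 5)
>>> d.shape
(5, 7, 19)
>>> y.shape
(2, 2)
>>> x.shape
(5, 7)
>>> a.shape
(7, 2)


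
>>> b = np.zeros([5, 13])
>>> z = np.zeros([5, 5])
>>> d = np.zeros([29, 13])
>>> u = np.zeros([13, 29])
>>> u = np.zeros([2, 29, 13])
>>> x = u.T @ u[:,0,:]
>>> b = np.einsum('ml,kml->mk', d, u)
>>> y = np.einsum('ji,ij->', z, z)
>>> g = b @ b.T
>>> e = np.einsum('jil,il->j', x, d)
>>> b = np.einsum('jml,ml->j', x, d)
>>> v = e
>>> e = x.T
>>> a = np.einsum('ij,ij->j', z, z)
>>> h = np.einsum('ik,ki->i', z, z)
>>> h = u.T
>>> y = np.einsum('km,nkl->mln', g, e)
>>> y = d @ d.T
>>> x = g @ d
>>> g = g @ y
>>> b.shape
(13,)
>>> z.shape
(5, 5)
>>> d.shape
(29, 13)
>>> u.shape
(2, 29, 13)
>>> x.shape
(29, 13)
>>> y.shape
(29, 29)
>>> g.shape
(29, 29)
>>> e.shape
(13, 29, 13)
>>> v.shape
(13,)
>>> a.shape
(5,)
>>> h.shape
(13, 29, 2)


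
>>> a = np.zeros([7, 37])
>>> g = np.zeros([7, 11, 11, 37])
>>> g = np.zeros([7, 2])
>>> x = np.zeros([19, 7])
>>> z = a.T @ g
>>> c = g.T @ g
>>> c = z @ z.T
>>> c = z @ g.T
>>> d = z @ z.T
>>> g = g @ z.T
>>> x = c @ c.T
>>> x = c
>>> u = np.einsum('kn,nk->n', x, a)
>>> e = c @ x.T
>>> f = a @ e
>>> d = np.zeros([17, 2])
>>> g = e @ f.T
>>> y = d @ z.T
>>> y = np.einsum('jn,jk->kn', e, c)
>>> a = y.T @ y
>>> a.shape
(37, 37)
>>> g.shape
(37, 7)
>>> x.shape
(37, 7)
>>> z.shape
(37, 2)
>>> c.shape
(37, 7)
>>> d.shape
(17, 2)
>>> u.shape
(7,)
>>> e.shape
(37, 37)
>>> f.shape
(7, 37)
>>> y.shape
(7, 37)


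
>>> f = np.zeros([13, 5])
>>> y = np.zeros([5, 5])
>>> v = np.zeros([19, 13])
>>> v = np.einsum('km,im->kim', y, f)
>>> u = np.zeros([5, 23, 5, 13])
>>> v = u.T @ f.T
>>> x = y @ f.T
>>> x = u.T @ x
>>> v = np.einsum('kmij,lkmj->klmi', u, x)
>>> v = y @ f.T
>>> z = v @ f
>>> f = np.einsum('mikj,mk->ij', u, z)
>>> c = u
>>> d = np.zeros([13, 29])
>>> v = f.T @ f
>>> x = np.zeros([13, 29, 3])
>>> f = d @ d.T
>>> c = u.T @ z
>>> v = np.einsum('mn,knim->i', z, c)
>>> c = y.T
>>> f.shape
(13, 13)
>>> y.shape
(5, 5)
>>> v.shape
(23,)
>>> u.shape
(5, 23, 5, 13)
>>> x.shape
(13, 29, 3)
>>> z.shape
(5, 5)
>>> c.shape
(5, 5)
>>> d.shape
(13, 29)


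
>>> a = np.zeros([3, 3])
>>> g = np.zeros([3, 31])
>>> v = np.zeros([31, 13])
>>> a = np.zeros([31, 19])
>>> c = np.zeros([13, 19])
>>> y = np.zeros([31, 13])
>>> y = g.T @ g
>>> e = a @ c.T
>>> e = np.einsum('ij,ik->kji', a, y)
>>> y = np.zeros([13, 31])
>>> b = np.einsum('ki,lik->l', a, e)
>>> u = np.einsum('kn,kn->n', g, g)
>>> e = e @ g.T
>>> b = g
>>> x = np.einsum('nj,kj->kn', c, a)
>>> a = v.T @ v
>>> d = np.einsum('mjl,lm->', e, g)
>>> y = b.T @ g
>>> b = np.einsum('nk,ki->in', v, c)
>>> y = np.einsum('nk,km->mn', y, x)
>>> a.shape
(13, 13)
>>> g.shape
(3, 31)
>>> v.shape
(31, 13)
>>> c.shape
(13, 19)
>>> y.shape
(13, 31)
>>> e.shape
(31, 19, 3)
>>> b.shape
(19, 31)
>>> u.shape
(31,)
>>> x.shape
(31, 13)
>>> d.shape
()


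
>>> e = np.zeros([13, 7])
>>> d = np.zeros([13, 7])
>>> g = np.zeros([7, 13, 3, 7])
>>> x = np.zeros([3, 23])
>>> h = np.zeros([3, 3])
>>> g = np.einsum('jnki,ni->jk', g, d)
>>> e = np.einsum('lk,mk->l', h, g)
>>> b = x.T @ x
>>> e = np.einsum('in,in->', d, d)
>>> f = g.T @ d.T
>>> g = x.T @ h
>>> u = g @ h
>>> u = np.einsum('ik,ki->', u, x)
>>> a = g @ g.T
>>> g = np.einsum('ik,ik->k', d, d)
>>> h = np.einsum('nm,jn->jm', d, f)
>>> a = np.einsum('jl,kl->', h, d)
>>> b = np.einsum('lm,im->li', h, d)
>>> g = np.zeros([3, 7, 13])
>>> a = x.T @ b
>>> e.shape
()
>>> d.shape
(13, 7)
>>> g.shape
(3, 7, 13)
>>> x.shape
(3, 23)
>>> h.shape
(3, 7)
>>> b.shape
(3, 13)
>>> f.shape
(3, 13)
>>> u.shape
()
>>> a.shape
(23, 13)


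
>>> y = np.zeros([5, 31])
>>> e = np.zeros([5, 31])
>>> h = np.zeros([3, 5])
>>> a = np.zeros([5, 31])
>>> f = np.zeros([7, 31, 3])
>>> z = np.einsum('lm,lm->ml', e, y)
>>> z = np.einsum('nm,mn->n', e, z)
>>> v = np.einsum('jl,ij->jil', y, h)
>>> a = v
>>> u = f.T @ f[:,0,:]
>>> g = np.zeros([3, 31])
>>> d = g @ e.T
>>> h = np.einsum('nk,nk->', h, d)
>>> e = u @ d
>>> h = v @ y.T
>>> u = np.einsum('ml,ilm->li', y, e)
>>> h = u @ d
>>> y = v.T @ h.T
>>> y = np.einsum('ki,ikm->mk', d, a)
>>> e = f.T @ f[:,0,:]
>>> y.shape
(31, 3)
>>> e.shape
(3, 31, 3)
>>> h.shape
(31, 5)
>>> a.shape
(5, 3, 31)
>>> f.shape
(7, 31, 3)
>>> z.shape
(5,)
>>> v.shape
(5, 3, 31)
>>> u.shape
(31, 3)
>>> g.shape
(3, 31)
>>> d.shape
(3, 5)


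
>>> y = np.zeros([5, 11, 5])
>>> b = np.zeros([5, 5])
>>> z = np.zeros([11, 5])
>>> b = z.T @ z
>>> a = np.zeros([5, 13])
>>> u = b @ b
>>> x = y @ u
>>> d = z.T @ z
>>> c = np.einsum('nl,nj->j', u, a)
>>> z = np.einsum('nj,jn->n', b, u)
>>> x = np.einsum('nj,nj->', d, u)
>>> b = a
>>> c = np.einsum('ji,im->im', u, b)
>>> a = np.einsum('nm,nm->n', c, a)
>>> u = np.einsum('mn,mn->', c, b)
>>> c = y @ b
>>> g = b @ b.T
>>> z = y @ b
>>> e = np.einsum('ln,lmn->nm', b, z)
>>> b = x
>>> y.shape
(5, 11, 5)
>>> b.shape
()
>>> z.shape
(5, 11, 13)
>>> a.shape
(5,)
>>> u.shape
()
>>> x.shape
()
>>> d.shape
(5, 5)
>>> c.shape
(5, 11, 13)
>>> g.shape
(5, 5)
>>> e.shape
(13, 11)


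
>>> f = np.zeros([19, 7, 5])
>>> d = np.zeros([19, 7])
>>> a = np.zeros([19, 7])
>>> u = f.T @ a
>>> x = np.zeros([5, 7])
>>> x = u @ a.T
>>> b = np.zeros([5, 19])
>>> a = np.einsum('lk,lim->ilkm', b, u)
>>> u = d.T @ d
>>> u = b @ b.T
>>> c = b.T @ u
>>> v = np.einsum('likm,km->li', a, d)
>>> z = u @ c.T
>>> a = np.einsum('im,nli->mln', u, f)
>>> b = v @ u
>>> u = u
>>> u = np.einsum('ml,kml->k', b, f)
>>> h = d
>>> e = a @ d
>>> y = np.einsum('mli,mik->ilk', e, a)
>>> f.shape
(19, 7, 5)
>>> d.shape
(19, 7)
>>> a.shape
(5, 7, 19)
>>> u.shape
(19,)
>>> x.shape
(5, 7, 19)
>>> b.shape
(7, 5)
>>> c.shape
(19, 5)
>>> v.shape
(7, 5)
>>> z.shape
(5, 19)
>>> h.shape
(19, 7)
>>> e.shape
(5, 7, 7)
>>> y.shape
(7, 7, 19)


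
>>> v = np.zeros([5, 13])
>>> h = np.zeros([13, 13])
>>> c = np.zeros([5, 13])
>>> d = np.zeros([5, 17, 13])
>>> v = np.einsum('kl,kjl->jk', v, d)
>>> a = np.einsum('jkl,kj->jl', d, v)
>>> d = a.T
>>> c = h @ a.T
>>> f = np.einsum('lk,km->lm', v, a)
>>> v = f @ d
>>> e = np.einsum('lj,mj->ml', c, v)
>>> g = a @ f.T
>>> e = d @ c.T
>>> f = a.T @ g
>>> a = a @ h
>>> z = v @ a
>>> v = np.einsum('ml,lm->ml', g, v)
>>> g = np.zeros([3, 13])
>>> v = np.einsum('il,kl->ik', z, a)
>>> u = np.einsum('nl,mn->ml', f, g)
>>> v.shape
(17, 5)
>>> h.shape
(13, 13)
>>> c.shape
(13, 5)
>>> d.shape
(13, 5)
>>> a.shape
(5, 13)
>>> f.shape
(13, 17)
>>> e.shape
(13, 13)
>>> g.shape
(3, 13)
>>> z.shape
(17, 13)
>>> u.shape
(3, 17)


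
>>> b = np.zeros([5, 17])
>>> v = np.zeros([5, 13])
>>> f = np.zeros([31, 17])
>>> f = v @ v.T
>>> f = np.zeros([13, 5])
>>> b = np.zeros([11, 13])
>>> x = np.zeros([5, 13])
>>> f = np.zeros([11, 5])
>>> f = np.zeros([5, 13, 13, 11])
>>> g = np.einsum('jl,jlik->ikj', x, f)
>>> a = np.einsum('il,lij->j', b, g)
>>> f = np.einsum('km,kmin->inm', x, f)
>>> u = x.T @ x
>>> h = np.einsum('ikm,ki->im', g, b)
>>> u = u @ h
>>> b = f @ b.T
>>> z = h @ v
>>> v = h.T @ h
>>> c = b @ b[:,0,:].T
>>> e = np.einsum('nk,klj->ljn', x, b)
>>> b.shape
(13, 11, 11)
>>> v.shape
(5, 5)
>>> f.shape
(13, 11, 13)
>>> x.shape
(5, 13)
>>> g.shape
(13, 11, 5)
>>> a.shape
(5,)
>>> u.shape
(13, 5)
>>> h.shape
(13, 5)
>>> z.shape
(13, 13)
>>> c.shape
(13, 11, 13)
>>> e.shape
(11, 11, 5)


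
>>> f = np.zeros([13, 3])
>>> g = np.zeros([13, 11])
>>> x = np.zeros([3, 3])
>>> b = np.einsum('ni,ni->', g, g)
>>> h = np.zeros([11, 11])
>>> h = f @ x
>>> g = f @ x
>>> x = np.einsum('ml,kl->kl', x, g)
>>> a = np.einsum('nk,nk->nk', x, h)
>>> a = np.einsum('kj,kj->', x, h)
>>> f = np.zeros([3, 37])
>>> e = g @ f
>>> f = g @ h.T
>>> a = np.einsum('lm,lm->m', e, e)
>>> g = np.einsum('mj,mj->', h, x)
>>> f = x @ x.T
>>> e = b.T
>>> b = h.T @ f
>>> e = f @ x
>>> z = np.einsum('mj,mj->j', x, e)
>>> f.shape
(13, 13)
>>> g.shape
()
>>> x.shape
(13, 3)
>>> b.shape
(3, 13)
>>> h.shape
(13, 3)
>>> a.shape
(37,)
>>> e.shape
(13, 3)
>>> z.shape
(3,)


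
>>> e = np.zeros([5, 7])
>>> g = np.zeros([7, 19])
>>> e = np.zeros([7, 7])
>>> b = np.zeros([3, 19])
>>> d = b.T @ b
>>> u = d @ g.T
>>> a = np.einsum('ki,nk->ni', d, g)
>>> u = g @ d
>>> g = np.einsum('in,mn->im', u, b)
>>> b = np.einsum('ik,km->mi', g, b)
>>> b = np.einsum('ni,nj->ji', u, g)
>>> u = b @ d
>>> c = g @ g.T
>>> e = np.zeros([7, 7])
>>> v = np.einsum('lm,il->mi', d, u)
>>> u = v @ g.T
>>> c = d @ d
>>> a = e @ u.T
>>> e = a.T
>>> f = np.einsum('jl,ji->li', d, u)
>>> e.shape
(19, 7)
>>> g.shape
(7, 3)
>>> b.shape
(3, 19)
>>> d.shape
(19, 19)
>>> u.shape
(19, 7)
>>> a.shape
(7, 19)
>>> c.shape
(19, 19)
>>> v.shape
(19, 3)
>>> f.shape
(19, 7)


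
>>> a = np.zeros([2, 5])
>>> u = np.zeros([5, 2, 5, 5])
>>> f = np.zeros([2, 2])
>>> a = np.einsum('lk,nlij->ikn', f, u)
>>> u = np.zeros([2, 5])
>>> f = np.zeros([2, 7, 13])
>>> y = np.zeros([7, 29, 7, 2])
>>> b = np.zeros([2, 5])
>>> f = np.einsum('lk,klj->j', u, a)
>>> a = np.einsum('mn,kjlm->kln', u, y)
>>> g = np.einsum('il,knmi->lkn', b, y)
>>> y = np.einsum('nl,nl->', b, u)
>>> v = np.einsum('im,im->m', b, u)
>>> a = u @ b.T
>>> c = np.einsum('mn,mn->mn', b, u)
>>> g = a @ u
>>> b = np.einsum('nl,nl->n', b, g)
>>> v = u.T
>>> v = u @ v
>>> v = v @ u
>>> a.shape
(2, 2)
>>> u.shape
(2, 5)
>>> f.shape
(5,)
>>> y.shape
()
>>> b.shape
(2,)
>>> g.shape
(2, 5)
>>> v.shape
(2, 5)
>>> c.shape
(2, 5)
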